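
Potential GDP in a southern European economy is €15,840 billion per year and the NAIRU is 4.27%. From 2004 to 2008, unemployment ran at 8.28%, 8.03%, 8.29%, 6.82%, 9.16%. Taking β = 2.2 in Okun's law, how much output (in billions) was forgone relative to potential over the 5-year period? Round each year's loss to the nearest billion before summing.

Year 2004: gap = -2.2 × (8.28 - 4.27) = -8.822%, loss ≈ 15840 × 8.822/100 ≈ 1397.
Year 2005: gap = -2.2 × (8.03 - 4.27) = -8.272%, loss ≈ 15840 × 8.272/100 ≈ 1310.
Year 2006: gap = -2.2 × (8.29 - 4.27) = -8.844%, loss ≈ 15840 × 8.844/100 ≈ 1401.
Year 2007: gap = -2.2 × (6.82 - 4.27) = -5.61%, loss ≈ 15840 × 5.61/100 ≈ 889.
Year 2008: gap = -2.2 × (9.16 - 4.27) = -10.758%, loss ≈ 15840 × 10.758/100 ≈ 1704.
Total lost output = 1397 + 1310 + 1401 + 889 + 1704 = 6701 billion.

€6,701 billion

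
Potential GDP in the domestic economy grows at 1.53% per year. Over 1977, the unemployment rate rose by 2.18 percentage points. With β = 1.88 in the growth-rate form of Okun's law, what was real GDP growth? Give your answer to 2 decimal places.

Growth-rate Okun's law: g_Y = g_Y* - β × Δu.
g_Y = 1.53 - 1.88 × (2.18) = 1.53 - 4.0984 = -2.5684%, i.e. -2.57% to 2 d.p.

-2.57%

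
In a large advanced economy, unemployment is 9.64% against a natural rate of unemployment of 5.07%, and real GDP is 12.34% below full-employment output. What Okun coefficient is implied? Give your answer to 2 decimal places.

β ≈ 2.70

Okun's law: output gap = -β × (u - u*).
-12.34 = -β × (9.64 - 5.07) = -β × 4.57, so β = 12.34/4.57 = 2.70.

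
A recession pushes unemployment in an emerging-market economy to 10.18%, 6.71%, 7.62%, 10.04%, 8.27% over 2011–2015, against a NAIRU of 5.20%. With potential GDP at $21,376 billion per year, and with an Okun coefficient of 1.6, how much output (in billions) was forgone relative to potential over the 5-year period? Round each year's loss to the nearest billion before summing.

$5,752 billion

Year 2011: gap = -1.6 × (10.18 - 5.2) = -7.968%, loss ≈ 21376 × 7.968/100 ≈ 1703.
Year 2012: gap = -1.6 × (6.71 - 5.2) = -2.416%, loss ≈ 21376 × 2.416/100 ≈ 516.
Year 2013: gap = -1.6 × (7.62 - 5.2) = -3.872%, loss ≈ 21376 × 3.872/100 ≈ 828.
Year 2014: gap = -1.6 × (10.04 - 5.2) = -7.744%, loss ≈ 21376 × 7.744/100 ≈ 1655.
Year 2015: gap = -1.6 × (8.27 - 5.2) = -4.912%, loss ≈ 21376 × 4.912/100 ≈ 1050.
Total lost output = 1703 + 516 + 828 + 1655 + 1050 = 5752 billion.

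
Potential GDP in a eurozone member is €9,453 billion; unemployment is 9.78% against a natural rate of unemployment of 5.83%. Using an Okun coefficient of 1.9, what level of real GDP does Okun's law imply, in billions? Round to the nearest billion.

€8,744 billion

Unemployment gap = 9.78 - 5.83 = 3.95 points, so the output gap is -1.9 × 3.95 = -7.505%.
Actual GDP = 9453 × (1 - 7.505/100) = 9453 × 0.92495 ≈ 8744 billion.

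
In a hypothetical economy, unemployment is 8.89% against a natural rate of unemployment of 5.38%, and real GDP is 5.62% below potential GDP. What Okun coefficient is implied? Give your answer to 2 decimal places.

Okun's law: output gap = -β × (u - u*).
-5.62 = -β × (8.89 - 5.38) = -β × 3.51, so β = 5.62/3.51 = 1.60.

β ≈ 1.60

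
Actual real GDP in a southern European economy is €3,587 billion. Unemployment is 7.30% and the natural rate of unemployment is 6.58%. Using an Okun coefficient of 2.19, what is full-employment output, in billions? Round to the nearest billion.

€3,644 billion

Unemployment gap = 7.3 - 6.58 = 0.72 points, so output gap = -2.19 × 0.72 = -1.5768%.
Since Y = Y* × (1 + gap/100), Y* = 3587/0.984232 ≈ 3644 billion.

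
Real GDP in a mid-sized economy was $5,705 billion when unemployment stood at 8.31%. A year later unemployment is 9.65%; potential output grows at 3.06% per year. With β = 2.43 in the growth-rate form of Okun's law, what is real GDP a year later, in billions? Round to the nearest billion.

Δu = 9.65 - 8.31 = 1.34 points.
Okun's law (growth form): g_Y = g_Y* - β × Δu = 3.06 - 2.43 × (1.34) = 3.06 - 3.2562 = -0.1962%.
Real GDP in the next year = 5705 × (1 - 0.1962/100) = 5705 × 0.998038 ≈ 5694 billion.

$5,694 billion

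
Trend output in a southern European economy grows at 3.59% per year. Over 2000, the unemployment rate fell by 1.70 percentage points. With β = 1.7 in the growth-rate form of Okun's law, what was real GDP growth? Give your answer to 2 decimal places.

Growth-rate Okun's law: g_Y = g_Y* - β × Δu.
g_Y = 3.59 - 1.7 × (-1.70) = 3.59 + 2.89 = 6.48%, i.e. 6.48% to 2 d.p.

6.48%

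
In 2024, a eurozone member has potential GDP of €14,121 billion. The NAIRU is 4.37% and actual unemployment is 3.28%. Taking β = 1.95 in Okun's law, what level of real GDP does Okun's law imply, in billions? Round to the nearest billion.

€14,421 billion

Unemployment gap = 3.28 - 4.37 = -1.09 points, so the output gap is -1.95 × (-1.09) = 2.1255%.
Actual GDP = 14121 × (1 + 2.1255/100) = 14121 × 1.021255 ≈ 14421 billion.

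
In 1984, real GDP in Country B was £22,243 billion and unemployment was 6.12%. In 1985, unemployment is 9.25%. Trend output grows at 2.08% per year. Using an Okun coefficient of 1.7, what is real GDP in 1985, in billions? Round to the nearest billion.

Δu = 9.25 - 6.12 = 3.13 points.
Okun's law (growth form): g_Y = g_Y* - β × Δu = 2.08 - 1.7 × (3.13) = 2.08 - 5.321 = -3.241%.
Real GDP in the next year = 22243 × (1 - 3.241/100) = 22243 × 0.96759 ≈ 21522 billion.

£21,522 billion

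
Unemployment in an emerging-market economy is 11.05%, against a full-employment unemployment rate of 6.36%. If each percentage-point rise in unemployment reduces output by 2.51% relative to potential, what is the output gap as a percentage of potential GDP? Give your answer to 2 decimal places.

The unemployment gap is 11.05 - 6.36 = 4.69 percentage points.
Okun's law gives an output gap of -2.51 × 4.69 = -11.7719%, i.e. 11.77% below potential.

-11.77%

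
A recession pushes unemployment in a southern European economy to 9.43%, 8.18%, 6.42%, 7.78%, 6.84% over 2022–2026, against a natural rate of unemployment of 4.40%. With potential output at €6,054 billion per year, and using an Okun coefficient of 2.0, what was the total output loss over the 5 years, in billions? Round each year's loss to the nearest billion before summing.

Year 2022: gap = -2.0 × (9.43 - 4.4) = -10.06%, loss ≈ 6054 × 10.06/100 ≈ 609.
Year 2023: gap = -2.0 × (8.18 - 4.4) = -7.56%, loss ≈ 6054 × 7.56/100 ≈ 458.
Year 2024: gap = -2.0 × (6.42 - 4.4) = -4.04%, loss ≈ 6054 × 4.04/100 ≈ 245.
Year 2025: gap = -2.0 × (7.78 - 4.4) = -6.76%, loss ≈ 6054 × 6.76/100 ≈ 409.
Year 2026: gap = -2.0 × (6.84 - 4.4) = -4.88%, loss ≈ 6054 × 4.88/100 ≈ 295.
Total lost output = 609 + 458 + 245 + 409 + 295 = 2016 billion.

€2,016 billion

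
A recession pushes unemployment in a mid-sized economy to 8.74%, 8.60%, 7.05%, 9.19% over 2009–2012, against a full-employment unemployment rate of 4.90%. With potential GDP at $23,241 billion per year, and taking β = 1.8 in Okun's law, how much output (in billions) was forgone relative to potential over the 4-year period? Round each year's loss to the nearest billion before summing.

$5,848 billion

Year 2009: gap = -1.8 × (8.74 - 4.9) = -6.912%, loss ≈ 23241 × 6.912/100 ≈ 1606.
Year 2010: gap = -1.8 × (8.6 - 4.9) = -6.66%, loss ≈ 23241 × 6.66/100 ≈ 1548.
Year 2011: gap = -1.8 × (7.05 - 4.9) = -3.87%, loss ≈ 23241 × 3.87/100 ≈ 899.
Year 2012: gap = -1.8 × (9.19 - 4.9) = -7.722%, loss ≈ 23241 × 7.722/100 ≈ 1795.
Total lost output = 1606 + 1548 + 899 + 1795 = 5848 billion.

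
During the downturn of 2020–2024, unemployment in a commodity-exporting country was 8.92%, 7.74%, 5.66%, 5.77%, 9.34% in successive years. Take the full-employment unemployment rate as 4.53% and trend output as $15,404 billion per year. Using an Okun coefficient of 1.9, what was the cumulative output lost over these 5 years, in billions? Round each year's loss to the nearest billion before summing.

Year 2020: gap = -1.9 × (8.92 - 4.53) = -8.341%, loss ≈ 15404 × 8.341/100 ≈ 1285.
Year 2021: gap = -1.9 × (7.74 - 4.53) = -6.099%, loss ≈ 15404 × 6.099/100 ≈ 939.
Year 2022: gap = -1.9 × (5.66 - 4.53) = -2.147%, loss ≈ 15404 × 2.147/100 ≈ 331.
Year 2023: gap = -1.9 × (5.77 - 4.53) = -2.356%, loss ≈ 15404 × 2.356/100 ≈ 363.
Year 2024: gap = -1.9 × (9.34 - 4.53) = -9.139%, loss ≈ 15404 × 9.139/100 ≈ 1408.
Total lost output = 1285 + 939 + 331 + 363 + 1408 = 4326 billion.

$4,326 billion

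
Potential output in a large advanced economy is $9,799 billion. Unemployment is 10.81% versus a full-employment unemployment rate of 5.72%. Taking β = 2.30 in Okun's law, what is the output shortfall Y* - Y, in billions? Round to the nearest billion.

Output gap = -2.30 × (10.81 - 5.72) = -2.3 × 5.09 = -11.707%.
Actual GDP ≈ 9799 × 0.88293 ≈ 8652 billion, so the shortfall is 9799 - 8652 = 1147 billion.

$1,147 billion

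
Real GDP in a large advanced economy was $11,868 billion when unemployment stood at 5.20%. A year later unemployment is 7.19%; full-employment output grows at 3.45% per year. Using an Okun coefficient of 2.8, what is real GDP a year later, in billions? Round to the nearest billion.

Δu = 7.19 - 5.2 = 1.99 points.
Okun's law (growth form): g_Y = g_Y* - β × Δu = 3.45 - 2.8 × (1.99) = 3.45 - 5.572 = -2.122%.
Real GDP in the next year = 11868 × (1 - 2.122/100) = 11868 × 0.97878 ≈ 11616 billion.

$11,616 billion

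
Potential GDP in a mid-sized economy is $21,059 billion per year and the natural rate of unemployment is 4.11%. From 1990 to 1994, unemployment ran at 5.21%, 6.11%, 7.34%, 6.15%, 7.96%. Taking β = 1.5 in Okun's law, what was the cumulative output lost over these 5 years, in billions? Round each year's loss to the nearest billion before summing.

Year 1990: gap = -1.5 × (5.21 - 4.11) = -1.65%, loss ≈ 21059 × 1.65/100 ≈ 347.
Year 1991: gap = -1.5 × (6.11 - 4.11) = -3%, loss ≈ 21059 × 3/100 ≈ 632.
Year 1992: gap = -1.5 × (7.34 - 4.11) = -4.845%, loss ≈ 21059 × 4.845/100 ≈ 1020.
Year 1993: gap = -1.5 × (6.15 - 4.11) = -3.06%, loss ≈ 21059 × 3.06/100 ≈ 644.
Year 1994: gap = -1.5 × (7.96 - 4.11) = -5.775%, loss ≈ 21059 × 5.775/100 ≈ 1216.
Total lost output = 347 + 632 + 1020 + 644 + 1216 = 3859 billion.

$3,859 billion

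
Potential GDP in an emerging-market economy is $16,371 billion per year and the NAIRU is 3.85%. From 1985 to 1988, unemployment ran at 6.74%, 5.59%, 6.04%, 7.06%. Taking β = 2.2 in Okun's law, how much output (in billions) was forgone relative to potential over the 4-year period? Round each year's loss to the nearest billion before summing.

Year 1985: gap = -2.2 × (6.74 - 3.85) = -6.358%, loss ≈ 16371 × 6.358/100 ≈ 1041.
Year 1986: gap = -2.2 × (5.59 - 3.85) = -3.828%, loss ≈ 16371 × 3.828/100 ≈ 627.
Year 1987: gap = -2.2 × (6.04 - 3.85) = -4.818%, loss ≈ 16371 × 4.818/100 ≈ 789.
Year 1988: gap = -2.2 × (7.06 - 3.85) = -7.062%, loss ≈ 16371 × 7.062/100 ≈ 1156.
Total lost output = 1041 + 627 + 789 + 1156 = 3613 billion.

$3,613 billion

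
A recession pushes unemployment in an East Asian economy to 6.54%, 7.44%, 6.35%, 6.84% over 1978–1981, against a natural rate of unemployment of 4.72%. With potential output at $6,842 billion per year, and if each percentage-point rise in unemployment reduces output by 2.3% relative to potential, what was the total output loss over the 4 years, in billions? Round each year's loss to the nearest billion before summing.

$1,305 billion

Year 1978: gap = -2.3 × (6.54 - 4.72) = -4.186%, loss ≈ 6842 × 4.186/100 ≈ 286.
Year 1979: gap = -2.3 × (7.44 - 4.72) = -6.256%, loss ≈ 6842 × 6.256/100 ≈ 428.
Year 1980: gap = -2.3 × (6.35 - 4.72) = -3.749%, loss ≈ 6842 × 3.749/100 ≈ 257.
Year 1981: gap = -2.3 × (6.84 - 4.72) = -4.876%, loss ≈ 6842 × 4.876/100 ≈ 334.
Total lost output = 286 + 428 + 257 + 334 = 1305 billion.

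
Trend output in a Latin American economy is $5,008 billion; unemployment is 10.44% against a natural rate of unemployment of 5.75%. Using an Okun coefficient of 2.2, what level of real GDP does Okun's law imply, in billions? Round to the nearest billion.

$4,491 billion

Unemployment gap = 10.44 - 5.75 = 4.69 points, so the output gap is -2.2 × 4.69 = -10.318%.
Actual GDP = 5008 × (1 - 10.318/100) = 5008 × 0.89682 ≈ 4491 billion.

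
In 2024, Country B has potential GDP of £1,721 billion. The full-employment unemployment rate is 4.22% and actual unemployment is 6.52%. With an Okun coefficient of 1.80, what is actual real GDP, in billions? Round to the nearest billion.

Unemployment gap = 6.52 - 4.22 = 2.3 points, so the output gap is -1.8 × 2.3 = -4.14%.
Actual GDP = 1721 × (1 - 4.14/100) = 1721 × 0.9586 ≈ 1650 billion.

£1,650 billion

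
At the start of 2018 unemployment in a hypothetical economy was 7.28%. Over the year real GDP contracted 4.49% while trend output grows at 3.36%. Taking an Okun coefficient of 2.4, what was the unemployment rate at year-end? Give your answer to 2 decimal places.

Growth-rate Okun's law: g_Y = g_Y* - β × Δu, so Δu = (g_Y* - g_Y)/β.
Δu = (3.36 + 4.49)/2.4 = 7.85/2.4 = 3.27 percentage points.
Year-end unemployment = 7.28 + 3.27 = 10.55%.

10.55%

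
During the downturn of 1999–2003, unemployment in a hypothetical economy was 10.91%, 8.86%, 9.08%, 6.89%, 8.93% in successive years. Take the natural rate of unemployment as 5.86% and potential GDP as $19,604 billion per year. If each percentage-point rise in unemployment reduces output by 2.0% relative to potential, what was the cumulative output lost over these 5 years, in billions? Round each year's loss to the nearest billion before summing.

Year 1999: gap = -2.0 × (10.91 - 5.86) = -10.1%, loss ≈ 19604 × 10.1/100 ≈ 1980.
Year 2000: gap = -2.0 × (8.86 - 5.86) = -6%, loss ≈ 19604 × 6/100 ≈ 1176.
Year 2001: gap = -2.0 × (9.08 - 5.86) = -6.44%, loss ≈ 19604 × 6.44/100 ≈ 1262.
Year 2002: gap = -2.0 × (6.89 - 5.86) = -2.06%, loss ≈ 19604 × 2.06/100 ≈ 404.
Year 2003: gap = -2.0 × (8.93 - 5.86) = -6.14%, loss ≈ 19604 × 6.14/100 ≈ 1204.
Total lost output = 1980 + 1176 + 1262 + 404 + 1204 = 6026 billion.

$6,026 billion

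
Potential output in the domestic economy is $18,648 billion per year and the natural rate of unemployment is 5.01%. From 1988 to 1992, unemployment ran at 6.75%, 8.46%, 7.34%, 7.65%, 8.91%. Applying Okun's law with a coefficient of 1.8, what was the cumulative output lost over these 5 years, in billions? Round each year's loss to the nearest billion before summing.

Year 1988: gap = -1.8 × (6.75 - 5.01) = -3.132%, loss ≈ 18648 × 3.132/100 ≈ 584.
Year 1989: gap = -1.8 × (8.46 - 5.01) = -6.21%, loss ≈ 18648 × 6.21/100 ≈ 1158.
Year 1990: gap = -1.8 × (7.34 - 5.01) = -4.194%, loss ≈ 18648 × 4.194/100 ≈ 782.
Year 1991: gap = -1.8 × (7.65 - 5.01) = -4.752%, loss ≈ 18648 × 4.752/100 ≈ 886.
Year 1992: gap = -1.8 × (8.91 - 5.01) = -7.02%, loss ≈ 18648 × 7.02/100 ≈ 1309.
Total lost output = 584 + 1158 + 782 + 886 + 1309 = 4719 billion.

$4,719 billion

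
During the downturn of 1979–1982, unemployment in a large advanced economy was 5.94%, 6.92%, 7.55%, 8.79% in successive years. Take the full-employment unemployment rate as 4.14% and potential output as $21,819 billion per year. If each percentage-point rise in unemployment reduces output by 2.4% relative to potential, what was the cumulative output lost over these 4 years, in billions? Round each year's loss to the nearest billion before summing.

$6,620 billion

Year 1979: gap = -2.4 × (5.94 - 4.14) = -4.32%, loss ≈ 21819 × 4.32/100 ≈ 943.
Year 1980: gap = -2.4 × (6.92 - 4.14) = -6.672%, loss ≈ 21819 × 6.672/100 ≈ 1456.
Year 1981: gap = -2.4 × (7.55 - 4.14) = -8.184%, loss ≈ 21819 × 8.184/100 ≈ 1786.
Year 1982: gap = -2.4 × (8.79 - 4.14) = -11.16%, loss ≈ 21819 × 11.16/100 ≈ 2435.
Total lost output = 943 + 1456 + 1786 + 2435 = 6620 billion.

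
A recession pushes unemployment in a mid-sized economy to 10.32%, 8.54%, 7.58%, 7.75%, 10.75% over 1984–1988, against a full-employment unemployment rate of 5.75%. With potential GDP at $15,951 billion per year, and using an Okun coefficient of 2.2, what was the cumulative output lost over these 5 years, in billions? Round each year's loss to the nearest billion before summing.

Year 1984: gap = -2.2 × (10.32 - 5.75) = -10.054%, loss ≈ 15951 × 10.054/100 ≈ 1604.
Year 1985: gap = -2.2 × (8.54 - 5.75) = -6.138%, loss ≈ 15951 × 6.138/100 ≈ 979.
Year 1986: gap = -2.2 × (7.58 - 5.75) = -4.026%, loss ≈ 15951 × 4.026/100 ≈ 642.
Year 1987: gap = -2.2 × (7.75 - 5.75) = -4.4%, loss ≈ 15951 × 4.4/100 ≈ 702.
Year 1988: gap = -2.2 × (10.75 - 5.75) = -11%, loss ≈ 15951 × 11/100 ≈ 1755.
Total lost output = 1604 + 979 + 642 + 702 + 1755 = 5682 billion.

$5,682 billion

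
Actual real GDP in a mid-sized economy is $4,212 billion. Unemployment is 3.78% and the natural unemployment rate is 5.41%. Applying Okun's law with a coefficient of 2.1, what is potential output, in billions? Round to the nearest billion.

$4,073 billion

Unemployment gap = 3.78 - 5.41 = -1.63 points, so output gap = -2.1 × (-1.63) = 3.423%.
Since Y = Y* × (1 + gap/100), Y* = 4212/1.03423 ≈ 4073 billion.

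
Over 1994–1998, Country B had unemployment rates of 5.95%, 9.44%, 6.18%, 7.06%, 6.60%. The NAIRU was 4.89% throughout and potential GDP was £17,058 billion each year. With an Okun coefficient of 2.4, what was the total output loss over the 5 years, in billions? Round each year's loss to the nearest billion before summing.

£4,413 billion

Year 1994: gap = -2.4 × (5.95 - 4.89) = -2.544%, loss ≈ 17058 × 2.544/100 ≈ 434.
Year 1995: gap = -2.4 × (9.44 - 4.89) = -10.92%, loss ≈ 17058 × 10.92/100 ≈ 1863.
Year 1996: gap = -2.4 × (6.18 - 4.89) = -3.096%, loss ≈ 17058 × 3.096/100 ≈ 528.
Year 1997: gap = -2.4 × (7.06 - 4.89) = -5.208%, loss ≈ 17058 × 5.208/100 ≈ 888.
Year 1998: gap = -2.4 × (6.6 - 4.89) = -4.104%, loss ≈ 17058 × 4.104/100 ≈ 700.
Total lost output = 434 + 1863 + 528 + 888 + 700 = 4413 billion.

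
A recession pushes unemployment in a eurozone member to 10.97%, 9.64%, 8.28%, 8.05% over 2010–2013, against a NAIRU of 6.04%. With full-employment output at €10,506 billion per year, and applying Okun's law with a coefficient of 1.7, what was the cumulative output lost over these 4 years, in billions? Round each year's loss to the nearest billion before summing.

€2,283 billion

Year 2010: gap = -1.7 × (10.97 - 6.04) = -8.381%, loss ≈ 10506 × 8.381/100 ≈ 881.
Year 2011: gap = -1.7 × (9.64 - 6.04) = -6.12%, loss ≈ 10506 × 6.12/100 ≈ 643.
Year 2012: gap = -1.7 × (8.28 - 6.04) = -3.808%, loss ≈ 10506 × 3.808/100 ≈ 400.
Year 2013: gap = -1.7 × (8.05 - 6.04) = -3.417%, loss ≈ 10506 × 3.417/100 ≈ 359.
Total lost output = 881 + 643 + 400 + 359 = 2283 billion.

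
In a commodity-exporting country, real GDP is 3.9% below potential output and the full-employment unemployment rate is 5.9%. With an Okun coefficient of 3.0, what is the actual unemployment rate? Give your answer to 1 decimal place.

7.2%

From Okun's law, u - u* = -(output gap)/β = -(-3.9)/3.0 = 1.3 points.
So u = 5.9 + 1.3 = 7.2%.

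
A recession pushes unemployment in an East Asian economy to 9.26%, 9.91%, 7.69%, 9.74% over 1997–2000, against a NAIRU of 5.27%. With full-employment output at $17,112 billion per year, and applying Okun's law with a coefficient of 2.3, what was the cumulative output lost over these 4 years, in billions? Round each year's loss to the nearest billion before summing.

$6,107 billion

Year 1997: gap = -2.3 × (9.26 - 5.27) = -9.177%, loss ≈ 17112 × 9.177/100 ≈ 1570.
Year 1998: gap = -2.3 × (9.91 - 5.27) = -10.672%, loss ≈ 17112 × 10.672/100 ≈ 1826.
Year 1999: gap = -2.3 × (7.69 - 5.27) = -5.566%, loss ≈ 17112 × 5.566/100 ≈ 952.
Year 2000: gap = -2.3 × (9.74 - 5.27) = -10.281%, loss ≈ 17112 × 10.281/100 ≈ 1759.
Total lost output = 1570 + 1826 + 952 + 1759 = 6107 billion.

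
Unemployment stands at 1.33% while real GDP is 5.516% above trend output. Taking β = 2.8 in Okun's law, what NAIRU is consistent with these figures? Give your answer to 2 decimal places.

3.30%

From Okun's law, u - u* = -(output gap)/β = -(5.516)/2.8 = -1.97 points.
So u* = 1.33 + 1.97 = 3.30%.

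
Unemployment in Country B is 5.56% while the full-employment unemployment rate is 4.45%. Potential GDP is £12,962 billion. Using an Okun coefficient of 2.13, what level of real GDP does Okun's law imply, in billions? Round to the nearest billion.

Unemployment gap = 5.56 - 4.45 = 1.11 points, so the output gap is -2.13 × 1.11 = -2.3643%.
Actual GDP = 12962 × (1 - 2.3643/100) = 12962 × 0.976357 ≈ 12656 billion.

£12,656 billion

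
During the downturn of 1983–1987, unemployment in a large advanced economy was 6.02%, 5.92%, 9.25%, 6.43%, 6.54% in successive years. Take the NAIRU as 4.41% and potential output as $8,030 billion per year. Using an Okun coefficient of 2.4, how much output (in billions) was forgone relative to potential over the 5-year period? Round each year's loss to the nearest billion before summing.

$2,333 billion

Year 1983: gap = -2.4 × (6.02 - 4.41) = -3.864%, loss ≈ 8030 × 3.864/100 ≈ 310.
Year 1984: gap = -2.4 × (5.92 - 4.41) = -3.624%, loss ≈ 8030 × 3.624/100 ≈ 291.
Year 1985: gap = -2.4 × (9.25 - 4.41) = -11.616%, loss ≈ 8030 × 11.616/100 ≈ 933.
Year 1986: gap = -2.4 × (6.43 - 4.41) = -4.848%, loss ≈ 8030 × 4.848/100 ≈ 389.
Year 1987: gap = -2.4 × (6.54 - 4.41) = -5.112%, loss ≈ 8030 × 5.112/100 ≈ 410.
Total lost output = 310 + 291 + 933 + 389 + 410 = 2333 billion.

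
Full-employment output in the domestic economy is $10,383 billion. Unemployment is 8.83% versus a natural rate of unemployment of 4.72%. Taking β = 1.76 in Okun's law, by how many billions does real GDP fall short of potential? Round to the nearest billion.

Output gap = -1.76 × (8.83 - 4.72) = -1.76 × 4.11 = -7.2336%.
Actual GDP ≈ 10383 × 0.927664 ≈ 9632 billion, so the shortfall is 10383 - 9632 = 751 billion.

$751 billion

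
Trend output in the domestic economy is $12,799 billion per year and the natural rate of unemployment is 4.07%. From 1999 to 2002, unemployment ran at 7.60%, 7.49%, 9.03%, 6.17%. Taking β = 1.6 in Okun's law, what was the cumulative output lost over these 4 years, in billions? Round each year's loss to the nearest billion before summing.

$2,869 billion

Year 1999: gap = -1.6 × (7.6 - 4.07) = -5.648%, loss ≈ 12799 × 5.648/100 ≈ 723.
Year 2000: gap = -1.6 × (7.49 - 4.07) = -5.472%, loss ≈ 12799 × 5.472/100 ≈ 700.
Year 2001: gap = -1.6 × (9.03 - 4.07) = -7.936%, loss ≈ 12799 × 7.936/100 ≈ 1016.
Year 2002: gap = -1.6 × (6.17 - 4.07) = -3.36%, loss ≈ 12799 × 3.36/100 ≈ 430.
Total lost output = 723 + 700 + 1016 + 430 = 2869 billion.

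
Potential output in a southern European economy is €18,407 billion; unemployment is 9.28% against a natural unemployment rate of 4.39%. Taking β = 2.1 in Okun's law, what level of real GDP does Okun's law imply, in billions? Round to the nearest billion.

Unemployment gap = 9.28 - 4.39 = 4.89 points, so the output gap is -2.1 × 4.89 = -10.269%.
Actual GDP = 18407 × (1 - 10.269/100) = 18407 × 0.89731 ≈ 16517 billion.

€16,517 billion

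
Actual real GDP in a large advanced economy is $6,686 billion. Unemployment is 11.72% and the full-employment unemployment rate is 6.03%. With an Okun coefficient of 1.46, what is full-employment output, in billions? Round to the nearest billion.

$7,292 billion

Unemployment gap = 11.72 - 6.03 = 5.69 points, so output gap = -1.46 × 5.69 = -8.3074%.
Since Y = Y* × (1 + gap/100), Y* = 6686/0.916926 ≈ 7292 billion.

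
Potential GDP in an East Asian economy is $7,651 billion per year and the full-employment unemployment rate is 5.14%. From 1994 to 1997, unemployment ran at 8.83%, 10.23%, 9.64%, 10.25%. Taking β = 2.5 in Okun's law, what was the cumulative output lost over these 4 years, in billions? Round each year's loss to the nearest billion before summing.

$3,518 billion

Year 1994: gap = -2.5 × (8.83 - 5.14) = -9.225%, loss ≈ 7651 × 9.225/100 ≈ 706.
Year 1995: gap = -2.5 × (10.23 - 5.14) = -12.725%, loss ≈ 7651 × 12.725/100 ≈ 974.
Year 1996: gap = -2.5 × (9.64 - 5.14) = -11.25%, loss ≈ 7651 × 11.25/100 ≈ 861.
Year 1997: gap = -2.5 × (10.25 - 5.14) = -12.775%, loss ≈ 7651 × 12.775/100 ≈ 977.
Total lost output = 706 + 974 + 861 + 977 = 3518 billion.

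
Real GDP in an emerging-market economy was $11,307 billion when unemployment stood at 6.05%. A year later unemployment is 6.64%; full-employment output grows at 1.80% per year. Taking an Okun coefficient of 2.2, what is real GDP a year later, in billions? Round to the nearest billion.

Δu = 6.64 - 6.05 = 0.59 points.
Okun's law (growth form): g_Y = g_Y* - β × Δu = 1.80 - 2.2 × (0.59) = 1.8 - 1.298 = 0.502%.
Real GDP in the next year = 11307 × (1 + 0.502/100) = 11307 × 1.00502 ≈ 11364 billion.

$11,364 billion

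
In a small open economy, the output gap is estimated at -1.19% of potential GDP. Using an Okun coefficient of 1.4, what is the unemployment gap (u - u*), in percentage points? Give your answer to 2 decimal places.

0.85 percentage points

Okun's law: output gap = -β × (u - u*), so u - u* = -(output gap)/β.
u - u* = -(-1.19)/1.4 = 0.85 percentage points.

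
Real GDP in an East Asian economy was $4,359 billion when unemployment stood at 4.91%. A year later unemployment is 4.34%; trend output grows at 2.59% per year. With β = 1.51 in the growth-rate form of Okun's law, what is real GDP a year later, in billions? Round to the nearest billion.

$4,509 billion

Δu = 4.34 - 4.91 = -0.57 points.
Okun's law (growth form): g_Y = g_Y* - β × Δu = 2.59 - 1.51 × (-0.57) = 2.59 + 0.8607 = 3.4507%.
Real GDP in the next year = 4359 × (1 + 3.4507/100) = 4359 × 1.034507 ≈ 4509 billion.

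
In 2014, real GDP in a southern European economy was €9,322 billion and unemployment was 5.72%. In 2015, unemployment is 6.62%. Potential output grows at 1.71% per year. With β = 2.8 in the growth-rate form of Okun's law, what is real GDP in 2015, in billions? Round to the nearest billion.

€9,246 billion

Δu = 6.62 - 5.72 = 0.9 points.
Okun's law (growth form): g_Y = g_Y* - β × Δu = 1.71 - 2.8 × (0.90) = 1.71 - 2.52 = -0.81%.
Real GDP in the next year = 9322 × (1 - 0.81/100) = 9322 × 0.9919 ≈ 9246 billion.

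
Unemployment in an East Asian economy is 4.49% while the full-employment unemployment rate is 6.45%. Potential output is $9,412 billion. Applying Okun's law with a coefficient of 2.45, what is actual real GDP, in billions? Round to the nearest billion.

Unemployment gap = 4.49 - 6.45 = -1.96 points, so the output gap is -2.45 × (-1.96) = 4.802%.
Actual GDP = 9412 × (1 + 4.802/100) = 9412 × 1.04802 ≈ 9864 billion.

$9,864 billion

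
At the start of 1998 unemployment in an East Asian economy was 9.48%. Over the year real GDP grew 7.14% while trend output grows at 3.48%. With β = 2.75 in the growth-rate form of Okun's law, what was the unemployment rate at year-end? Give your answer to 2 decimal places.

8.15%

Growth-rate Okun's law: g_Y = g_Y* - β × Δu, so Δu = (g_Y* - g_Y)/β.
Δu = (3.48 - 7.14)/2.75 = -3.66/2.75 = -1.33 percentage points.
Year-end unemployment = 9.48 - 1.33 = 8.15%.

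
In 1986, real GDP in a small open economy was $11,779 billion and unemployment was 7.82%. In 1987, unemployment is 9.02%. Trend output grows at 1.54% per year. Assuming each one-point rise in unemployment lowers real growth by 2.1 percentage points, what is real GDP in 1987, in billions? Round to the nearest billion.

$11,664 billion

Δu = 9.02 - 7.82 = 1.2 points.
Okun's law (growth form): g_Y = g_Y* - β × Δu = 1.54 - 2.1 × (1.20) = 1.54 - 2.52 = -0.98%.
Real GDP in the next year = 11779 × (1 - 0.98/100) = 11779 × 0.9902 ≈ 11664 billion.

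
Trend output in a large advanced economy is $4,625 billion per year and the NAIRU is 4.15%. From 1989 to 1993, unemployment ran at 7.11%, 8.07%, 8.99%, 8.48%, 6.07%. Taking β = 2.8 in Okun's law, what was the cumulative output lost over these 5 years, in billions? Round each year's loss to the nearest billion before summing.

$2,328 billion

Year 1989: gap = -2.8 × (7.11 - 4.15) = -8.288%, loss ≈ 4625 × 8.288/100 ≈ 383.
Year 1990: gap = -2.8 × (8.07 - 4.15) = -10.976%, loss ≈ 4625 × 10.976/100 ≈ 508.
Year 1991: gap = -2.8 × (8.99 - 4.15) = -13.552%, loss ≈ 4625 × 13.552/100 ≈ 627.
Year 1992: gap = -2.8 × (8.48 - 4.15) = -12.124%, loss ≈ 4625 × 12.124/100 ≈ 561.
Year 1993: gap = -2.8 × (6.07 - 4.15) = -5.376%, loss ≈ 4625 × 5.376/100 ≈ 249.
Total lost output = 383 + 508 + 627 + 561 + 249 = 2328 billion.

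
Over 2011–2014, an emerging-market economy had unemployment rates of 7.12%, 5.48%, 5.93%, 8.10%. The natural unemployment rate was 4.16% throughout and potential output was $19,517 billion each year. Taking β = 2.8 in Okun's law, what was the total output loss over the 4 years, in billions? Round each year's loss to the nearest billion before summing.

Year 2011: gap = -2.8 × (7.12 - 4.16) = -8.288%, loss ≈ 19517 × 8.288/100 ≈ 1618.
Year 2012: gap = -2.8 × (5.48 - 4.16) = -3.696%, loss ≈ 19517 × 3.696/100 ≈ 721.
Year 2013: gap = -2.8 × (5.93 - 4.16) = -4.956%, loss ≈ 19517 × 4.956/100 ≈ 967.
Year 2014: gap = -2.8 × (8.1 - 4.16) = -11.032%, loss ≈ 19517 × 11.032/100 ≈ 2153.
Total lost output = 1618 + 721 + 967 + 2153 = 5459 billion.

$5,459 billion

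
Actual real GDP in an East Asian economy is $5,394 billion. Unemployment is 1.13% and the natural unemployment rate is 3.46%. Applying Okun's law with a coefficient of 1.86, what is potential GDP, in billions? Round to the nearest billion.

$5,170 billion

Unemployment gap = 1.13 - 3.46 = -2.33 points, so output gap = -1.86 × (-2.33) = 4.3338%.
Since Y = Y* × (1 + gap/100), Y* = 5394/1.043338 ≈ 5170 billion.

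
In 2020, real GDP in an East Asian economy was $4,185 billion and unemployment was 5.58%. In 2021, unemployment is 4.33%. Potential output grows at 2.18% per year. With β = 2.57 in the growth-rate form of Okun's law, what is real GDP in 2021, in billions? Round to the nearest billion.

Δu = 4.33 - 5.58 = -1.25 points.
Okun's law (growth form): g_Y = g_Y* - β × Δu = 2.18 - 2.57 × (-1.25) = 2.18 + 3.2125 = 5.3925%.
Real GDP in the next year = 4185 × (1 + 5.3925/100) = 4185 × 1.053925 ≈ 4411 billion.

$4,411 billion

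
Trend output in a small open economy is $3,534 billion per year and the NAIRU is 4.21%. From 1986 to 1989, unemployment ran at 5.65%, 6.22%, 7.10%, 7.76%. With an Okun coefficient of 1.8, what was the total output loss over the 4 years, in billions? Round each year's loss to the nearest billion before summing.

$630 billion

Year 1986: gap = -1.8 × (5.65 - 4.21) = -2.592%, loss ≈ 3534 × 2.592/100 ≈ 92.
Year 1987: gap = -1.8 × (6.22 - 4.21) = -3.618%, loss ≈ 3534 × 3.618/100 ≈ 128.
Year 1988: gap = -1.8 × (7.1 - 4.21) = -5.202%, loss ≈ 3534 × 5.202/100 ≈ 184.
Year 1989: gap = -1.8 × (7.76 - 4.21) = -6.39%, loss ≈ 3534 × 6.39/100 ≈ 226.
Total lost output = 92 + 128 + 184 + 226 = 630 billion.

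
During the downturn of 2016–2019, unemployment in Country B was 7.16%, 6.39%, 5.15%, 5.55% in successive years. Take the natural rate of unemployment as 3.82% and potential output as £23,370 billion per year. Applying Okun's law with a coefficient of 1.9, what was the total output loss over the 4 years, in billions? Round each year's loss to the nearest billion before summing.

Year 2016: gap = -1.9 × (7.16 - 3.82) = -6.346%, loss ≈ 23370 × 6.346/100 ≈ 1483.
Year 2017: gap = -1.9 × (6.39 - 3.82) = -4.883%, loss ≈ 23370 × 4.883/100 ≈ 1141.
Year 2018: gap = -1.9 × (5.15 - 3.82) = -2.527%, loss ≈ 23370 × 2.527/100 ≈ 591.
Year 2019: gap = -1.9 × (5.55 - 3.82) = -3.287%, loss ≈ 23370 × 3.287/100 ≈ 768.
Total lost output = 1483 + 1141 + 591 + 768 = 3983 billion.

£3,983 billion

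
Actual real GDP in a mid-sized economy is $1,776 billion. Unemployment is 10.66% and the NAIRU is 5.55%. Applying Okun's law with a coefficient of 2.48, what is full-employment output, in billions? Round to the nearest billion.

$2,034 billion

Unemployment gap = 10.66 - 5.55 = 5.11 points, so output gap = -2.48 × 5.11 = -12.6728%.
Since Y = Y* × (1 + gap/100), Y* = 1776/0.873272 ≈ 2034 billion.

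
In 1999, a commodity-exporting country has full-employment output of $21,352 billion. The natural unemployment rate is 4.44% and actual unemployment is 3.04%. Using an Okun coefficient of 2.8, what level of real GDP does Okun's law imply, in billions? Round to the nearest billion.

Unemployment gap = 3.04 - 4.44 = -1.4 points, so the output gap is -2.8 × (-1.4) = 3.92%.
Actual GDP = 21352 × (1 + 3.92/100) = 21352 × 1.0392 ≈ 22189 billion.

$22,189 billion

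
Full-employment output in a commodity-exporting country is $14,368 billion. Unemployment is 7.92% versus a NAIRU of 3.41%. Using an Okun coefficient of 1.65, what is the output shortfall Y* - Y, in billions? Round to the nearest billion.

$1,069 billion

Output gap = -1.65 × (7.92 - 3.41) = -1.65 × 4.51 = -7.4415%.
Actual GDP ≈ 14368 × 0.925585 ≈ 13299 billion, so the shortfall is 14368 - 13299 = 1069 billion.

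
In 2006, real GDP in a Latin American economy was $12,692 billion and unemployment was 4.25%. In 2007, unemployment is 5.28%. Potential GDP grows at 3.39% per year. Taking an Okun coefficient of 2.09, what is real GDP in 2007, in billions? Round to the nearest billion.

$12,849 billion

Δu = 5.28 - 4.25 = 1.03 points.
Okun's law (growth form): g_Y = g_Y* - β × Δu = 3.39 - 2.09 × (1.03) = 3.39 - 2.1527 = 1.2373%.
Real GDP in the next year = 12692 × (1 + 1.2373/100) = 12692 × 1.012373 ≈ 12849 billion.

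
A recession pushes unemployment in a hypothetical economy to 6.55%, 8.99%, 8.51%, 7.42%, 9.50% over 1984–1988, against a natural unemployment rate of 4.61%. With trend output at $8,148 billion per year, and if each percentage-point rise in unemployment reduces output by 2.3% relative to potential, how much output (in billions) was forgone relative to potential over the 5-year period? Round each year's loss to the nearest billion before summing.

$3,359 billion

Year 1984: gap = -2.3 × (6.55 - 4.61) = -4.462%, loss ≈ 8148 × 4.462/100 ≈ 364.
Year 1985: gap = -2.3 × (8.99 - 4.61) = -10.074%, loss ≈ 8148 × 10.074/100 ≈ 821.
Year 1986: gap = -2.3 × (8.51 - 4.61) = -8.97%, loss ≈ 8148 × 8.97/100 ≈ 731.
Year 1987: gap = -2.3 × (7.42 - 4.61) = -6.463%, loss ≈ 8148 × 6.463/100 ≈ 527.
Year 1988: gap = -2.3 × (9.5 - 4.61) = -11.247%, loss ≈ 8148 × 11.247/100 ≈ 916.
Total lost output = 364 + 821 + 731 + 527 + 916 = 3359 billion.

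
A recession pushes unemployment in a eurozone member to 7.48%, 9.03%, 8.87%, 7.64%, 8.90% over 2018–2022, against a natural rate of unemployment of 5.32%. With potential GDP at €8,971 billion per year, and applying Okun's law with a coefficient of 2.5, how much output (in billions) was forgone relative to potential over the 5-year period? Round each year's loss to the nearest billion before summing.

€3,435 billion

Year 2018: gap = -2.5 × (7.48 - 5.32) = -5.4%, loss ≈ 8971 × 5.4/100 ≈ 484.
Year 2019: gap = -2.5 × (9.03 - 5.32) = -9.275%, loss ≈ 8971 × 9.275/100 ≈ 832.
Year 2020: gap = -2.5 × (8.87 - 5.32) = -8.875%, loss ≈ 8971 × 8.875/100 ≈ 796.
Year 2021: gap = -2.5 × (7.64 - 5.32) = -5.8%, loss ≈ 8971 × 5.8/100 ≈ 520.
Year 2022: gap = -2.5 × (8.9 - 5.32) = -8.95%, loss ≈ 8971 × 8.95/100 ≈ 803.
Total lost output = 484 + 832 + 796 + 520 + 803 = 3435 billion.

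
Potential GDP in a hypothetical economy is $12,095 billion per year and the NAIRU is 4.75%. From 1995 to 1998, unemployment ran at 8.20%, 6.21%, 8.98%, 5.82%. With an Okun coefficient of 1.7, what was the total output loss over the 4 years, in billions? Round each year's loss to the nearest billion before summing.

$2,099 billion

Year 1995: gap = -1.7 × (8.2 - 4.75) = -5.865%, loss ≈ 12095 × 5.865/100 ≈ 709.
Year 1996: gap = -1.7 × (6.21 - 4.75) = -2.482%, loss ≈ 12095 × 2.482/100 ≈ 300.
Year 1997: gap = -1.7 × (8.98 - 4.75) = -7.191%, loss ≈ 12095 × 7.191/100 ≈ 870.
Year 1998: gap = -1.7 × (5.82 - 4.75) = -1.819%, loss ≈ 12095 × 1.819/100 ≈ 220.
Total lost output = 709 + 300 + 870 + 220 = 2099 billion.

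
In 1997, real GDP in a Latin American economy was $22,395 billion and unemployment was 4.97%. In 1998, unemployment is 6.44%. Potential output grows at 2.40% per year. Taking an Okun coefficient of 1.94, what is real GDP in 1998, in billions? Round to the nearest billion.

$22,294 billion

Δu = 6.44 - 4.97 = 1.47 points.
Okun's law (growth form): g_Y = g_Y* - β × Δu = 2.40 - 1.94 × (1.47) = 2.4 - 2.8518 = -0.4518%.
Real GDP in the next year = 22395 × (1 - 0.4518/100) = 22395 × 0.995482 ≈ 22294 billion.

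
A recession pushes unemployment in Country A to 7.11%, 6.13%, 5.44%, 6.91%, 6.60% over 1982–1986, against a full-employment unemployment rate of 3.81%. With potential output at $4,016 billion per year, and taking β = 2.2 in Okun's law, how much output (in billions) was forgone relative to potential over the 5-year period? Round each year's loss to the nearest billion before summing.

$1,162 billion

Year 1982: gap = -2.2 × (7.11 - 3.81) = -7.26%, loss ≈ 4016 × 7.26/100 ≈ 292.
Year 1983: gap = -2.2 × (6.13 - 3.81) = -5.104%, loss ≈ 4016 × 5.104/100 ≈ 205.
Year 1984: gap = -2.2 × (5.44 - 3.81) = -3.586%, loss ≈ 4016 × 3.586/100 ≈ 144.
Year 1985: gap = -2.2 × (6.91 - 3.81) = -6.82%, loss ≈ 4016 × 6.82/100 ≈ 274.
Year 1986: gap = -2.2 × (6.6 - 3.81) = -6.138%, loss ≈ 4016 × 6.138/100 ≈ 247.
Total lost output = 292 + 205 + 144 + 274 + 247 = 1162 billion.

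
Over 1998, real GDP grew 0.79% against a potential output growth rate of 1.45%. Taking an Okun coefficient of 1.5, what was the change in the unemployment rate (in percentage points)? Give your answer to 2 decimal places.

0.44 percentage points

Growth-rate Okun's law: g_Y = g_Y* - β × Δu, so Δu = (g_Y* - g_Y)/β.
Δu = (1.45 - 0.79)/1.5 = 0.66/1.5 = 0.44 percentage points.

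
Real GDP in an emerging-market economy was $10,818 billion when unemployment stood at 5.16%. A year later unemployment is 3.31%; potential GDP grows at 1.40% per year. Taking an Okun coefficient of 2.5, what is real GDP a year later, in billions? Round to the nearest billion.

$11,470 billion

Δu = 3.31 - 5.16 = -1.85 points.
Okun's law (growth form): g_Y = g_Y* - β × Δu = 1.40 - 2.5 × (-1.85) = 1.4 + 4.625 = 6.025%.
Real GDP in the next year = 10818 × (1 + 6.025/100) = 10818 × 1.06025 ≈ 11470 billion.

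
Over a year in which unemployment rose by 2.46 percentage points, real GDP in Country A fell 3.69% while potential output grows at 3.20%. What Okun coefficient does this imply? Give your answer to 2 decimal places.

Growth form: g_Y = g_Y* - β × Δu, so β = (g_Y* - g_Y)/Δu.
β = (3.2 + 3.69)/2.46 = 6.89/2.46 = 2.80.

β ≈ 2.80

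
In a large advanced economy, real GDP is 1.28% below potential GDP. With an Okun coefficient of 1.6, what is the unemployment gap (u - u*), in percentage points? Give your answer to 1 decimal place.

Okun's law: output gap = -β × (u - u*), so u - u* = -(output gap)/β.
u - u* = -(-1.28)/1.6 = 0.8 percentage points.

0.8 percentage points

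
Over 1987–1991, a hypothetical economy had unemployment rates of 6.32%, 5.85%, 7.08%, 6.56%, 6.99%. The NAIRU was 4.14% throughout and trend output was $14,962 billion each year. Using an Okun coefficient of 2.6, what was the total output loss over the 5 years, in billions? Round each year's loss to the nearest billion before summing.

$4,707 billion

Year 1987: gap = -2.6 × (6.32 - 4.14) = -5.668%, loss ≈ 14962 × 5.668/100 ≈ 848.
Year 1988: gap = -2.6 × (5.85 - 4.14) = -4.446%, loss ≈ 14962 × 4.446/100 ≈ 665.
Year 1989: gap = -2.6 × (7.08 - 4.14) = -7.644%, loss ≈ 14962 × 7.644/100 ≈ 1144.
Year 1990: gap = -2.6 × (6.56 - 4.14) = -6.292%, loss ≈ 14962 × 6.292/100 ≈ 941.
Year 1991: gap = -2.6 × (6.99 - 4.14) = -7.41%, loss ≈ 14962 × 7.41/100 ≈ 1109.
Total lost output = 848 + 665 + 1144 + 941 + 1109 = 4707 billion.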